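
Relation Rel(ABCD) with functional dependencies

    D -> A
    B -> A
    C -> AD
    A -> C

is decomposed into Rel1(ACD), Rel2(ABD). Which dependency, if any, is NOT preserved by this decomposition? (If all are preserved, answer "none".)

D → A lies within Rel1.
B → A lies within Rel2.
C → AD lies within Rel1.
A → C lies within Rel1.
Every dependency is enforceable on the fragments, so the decomposition is dependency-preserving.

none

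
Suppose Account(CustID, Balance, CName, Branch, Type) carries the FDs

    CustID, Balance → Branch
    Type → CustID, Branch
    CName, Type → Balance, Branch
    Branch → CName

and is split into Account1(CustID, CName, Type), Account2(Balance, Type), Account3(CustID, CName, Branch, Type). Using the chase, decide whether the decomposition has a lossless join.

Yes

Chase test. Columns are CustID, Balance, CName, Branch, Type; row i has aⱼ where attribute j ∈ Accounti, else bᵢⱼ.
Initial tableau (one row per fragment):
  row 1: a1 b12 a3 b14 a5
  row 2: b21 a2 b23 b24 a5
  row 3: a1 b32 a3 a4 a5
Rows 1 and 2 agree on Type; apply Type→CustID, Branch and equate their CustID, Branch entries.
Rows 1 and 3 agree on Type; apply Type→CustID, Branch and equate their CustID, Branch entries.
Rows 1 and 3 agree on CName, Type; apply CName, Type→Balance, Branch and equate their Balance, Branch entries.
Rows 1 and 2 agree on Branch; apply Branch→CName and equate their CName entries.
Rows 1 and 2 agree on CName, Type; apply CName, Type→Balance, Branch and equate their Balance, Branch entries.
Row 1 is now all distinguished symbols — the join is lossless.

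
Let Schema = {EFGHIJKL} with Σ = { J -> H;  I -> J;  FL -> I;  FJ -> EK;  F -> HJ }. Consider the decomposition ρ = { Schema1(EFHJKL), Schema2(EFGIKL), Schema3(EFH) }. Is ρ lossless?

Chase test. Columns are EFGHIJKL; row i has aⱼ where attribute j ∈ Schemai, else bᵢⱼ.
Initial tableau (one row per fragment):
  row 1: a1 a2 b13 a4 b15 a6 a7 a8
  row 2: a1 a2 a3 b24 a5 b26 a7 a8
  row 3: a1 a2 b33 a4 b35 b36 b37 b38
Rows 1 and 2 agree on FL; apply FL→I and equate their I entries.
Rows 1 and 2 agree on F; apply F→HJ and equate their HJ entries.
Rows 1 and 3 agree on F; apply F→HJ and equate their HJ entries.
Rows 1 and 3 agree on FJ; apply FJ→EK and equate their EK entries.
Row 2 is now all distinguished symbols — the join is lossless.

Yes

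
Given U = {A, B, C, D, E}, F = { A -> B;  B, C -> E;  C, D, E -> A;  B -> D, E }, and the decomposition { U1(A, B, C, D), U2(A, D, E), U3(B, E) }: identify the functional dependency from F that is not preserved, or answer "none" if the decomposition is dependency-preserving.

Check C, D, E → A: no single fragment contains all of {A, C, D, E}, and the restricted closure of {C, D, E} across the fragments never reaches {A}.
A → B is preserved.
B, C → E is preserved.
B → D, E is preserved.

C, D, E -> A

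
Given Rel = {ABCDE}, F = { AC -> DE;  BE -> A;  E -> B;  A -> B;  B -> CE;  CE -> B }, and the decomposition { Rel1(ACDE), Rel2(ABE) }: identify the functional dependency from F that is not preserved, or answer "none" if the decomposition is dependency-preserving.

AC → DE lies within Rel1.
BE → A lies within Rel2.
E → B lies within Rel2.
A → B lies within Rel2.
B → CE: restricted closure across fragments reaches CE.
CE → B: restricted closure across fragments reaches B.
Every dependency is enforceable on the fragments, so the decomposition is dependency-preserving.

none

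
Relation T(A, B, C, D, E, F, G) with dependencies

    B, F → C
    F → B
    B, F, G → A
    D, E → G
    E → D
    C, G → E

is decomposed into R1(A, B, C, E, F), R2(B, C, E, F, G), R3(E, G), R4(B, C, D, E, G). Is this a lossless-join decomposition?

Yes

Chase test. Columns are A, B, C, D, E, F, G; row i has aⱼ where attribute j ∈ Ri, else bᵢⱼ.
Initial tableau (one row per fragment):
  row 1: a1 a2 a3 b14 a5 a6 b17
  row 2: b21 a2 a3 b24 a5 a6 a7
  row 3: b31 b32 b33 b34 a5 b36 a7
  row 4: b41 a2 a3 a4 a5 b46 a7
Rows 1 and 2 agree on E; apply E→D and equate their D entries.
Rows 1 and 3 agree on E; apply E→D and equate their D entries.
Rows 1 and 4 agree on E; apply E→D and equate their D entries.
Rows 1 and 2 agree on D, E; apply D, E→G and equate their G entries.
Rows 1 and 2 agree on B, F, G; apply B, F, G→A and equate their A entries.
Row 1 is now all distinguished symbols — the join is lossless.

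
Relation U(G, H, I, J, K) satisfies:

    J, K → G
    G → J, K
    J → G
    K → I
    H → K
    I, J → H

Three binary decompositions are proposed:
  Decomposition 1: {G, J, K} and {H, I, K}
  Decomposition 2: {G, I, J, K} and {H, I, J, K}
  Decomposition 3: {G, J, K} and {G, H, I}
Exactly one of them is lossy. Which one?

Decomposition 1

Decomposition 1: common = {K}, closure = {I, K} → lossy.
Decomposition 2: common = {I, J, K}, closure = {G, H, I, J, K} → lossless.
Decomposition 3: common = {G}, closure = {G, H, I, J, K} → lossless.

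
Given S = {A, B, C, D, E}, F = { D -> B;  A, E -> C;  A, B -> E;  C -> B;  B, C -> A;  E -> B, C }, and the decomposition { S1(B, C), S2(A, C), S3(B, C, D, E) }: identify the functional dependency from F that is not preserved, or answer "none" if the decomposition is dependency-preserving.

A, B -> E

Check A, B → E: no single fragment contains all of {A, B, E}, and the restricted closure of {A, B} across the fragments never reaches {E}.
D → B is preserved.
A, E → C is preserved.
C → B is preserved.
B, C → A is preserved.
E → B, C is preserved.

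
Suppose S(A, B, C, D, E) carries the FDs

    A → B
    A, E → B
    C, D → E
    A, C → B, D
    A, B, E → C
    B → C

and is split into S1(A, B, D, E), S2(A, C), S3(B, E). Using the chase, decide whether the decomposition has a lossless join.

Chase test. Columns are A, B, C, D, E; row i has aⱼ where attribute j ∈ Si, else bᵢⱼ.
Initial tableau (one row per fragment):
  row 1: a1 a2 b13 a4 a5
  row 2: a1 b22 a3 b24 b25
  row 3: b31 a2 b33 b34 a5
Rows 1 and 2 agree on A; apply A→B and equate their B entries.
Rows 1 and 2 agree on B; apply B→C and equate their C entries.
Rows 1 and 3 agree on B; apply B→C and equate their C entries.
Rows 1 and 2 agree on A, C; apply A, C→B, D and equate their B, D entries.
Rows 1 and 2 agree on C, D; apply C, D→E and equate their E entries.
Row 1 is now all distinguished symbols — the join is lossless.

Yes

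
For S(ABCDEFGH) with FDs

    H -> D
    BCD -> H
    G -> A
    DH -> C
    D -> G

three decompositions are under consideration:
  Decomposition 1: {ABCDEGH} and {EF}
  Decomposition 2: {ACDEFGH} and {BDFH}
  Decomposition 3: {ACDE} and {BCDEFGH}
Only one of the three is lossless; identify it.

Decomposition 3

Decomposition 1: common = {E}, closure = {E} → lossy.
Decomposition 2: common = {DFH}, closure = {ACDFGH} → lossy.
Decomposition 3: common = {CDE}, closure = {ACDEG} → lossless.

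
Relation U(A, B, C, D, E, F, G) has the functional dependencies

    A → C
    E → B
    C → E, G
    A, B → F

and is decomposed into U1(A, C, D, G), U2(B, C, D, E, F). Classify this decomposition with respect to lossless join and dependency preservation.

Lossless test: (C, D)⁺ = {B, C, D, E, G}, which is a superkey of neither fragment — lossy.
Dependency preservation: the restricted closure of {A, B} across the fragments never reaches {F}, so A, B → F cannot be enforced without a join — not preserved.

lossy and not dependency-preserving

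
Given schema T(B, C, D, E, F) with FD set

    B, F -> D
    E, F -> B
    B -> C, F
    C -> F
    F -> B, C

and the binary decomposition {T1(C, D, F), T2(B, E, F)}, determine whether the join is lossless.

Yes

Common attributes: T1 ∩ T2 = {F}.
Closure of {F}: F → B, C applies, adding B, C; B, F → D applies, adding D. So (F)⁺ = {B, C, D, F}.
This closure contains every attribute of T1, so T1 ∩ T2 → T1. The join is lossless.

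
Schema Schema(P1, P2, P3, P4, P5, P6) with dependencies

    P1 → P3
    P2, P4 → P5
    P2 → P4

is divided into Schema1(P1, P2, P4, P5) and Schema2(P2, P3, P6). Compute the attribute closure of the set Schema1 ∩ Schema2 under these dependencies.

Schema1 ∩ Schema2 = {P2}.
P2 → P4 applies, adding P4
P2, P4 → P5 applies, adding P5
Closure: {P2, P4, P5}.

P2, P4, P5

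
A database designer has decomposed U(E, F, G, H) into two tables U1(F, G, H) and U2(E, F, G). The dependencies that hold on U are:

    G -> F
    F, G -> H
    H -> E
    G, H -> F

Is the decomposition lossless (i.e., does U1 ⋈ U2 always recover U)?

Common attributes: U1 ∩ U2 = {F, G}.
Closure of {F, G}: F, G → H applies, adding H; H → E applies, adding E. So (F, G)⁺ = {E, F, G, H}.
This closure contains every attribute of U1, so U1 ∩ U2 → U1. The join is lossless.

Yes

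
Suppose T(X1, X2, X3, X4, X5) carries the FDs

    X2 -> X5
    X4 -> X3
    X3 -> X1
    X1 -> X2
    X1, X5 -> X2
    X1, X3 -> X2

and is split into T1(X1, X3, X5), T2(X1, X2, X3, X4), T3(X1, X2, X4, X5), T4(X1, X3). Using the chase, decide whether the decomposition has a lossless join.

Yes

Chase test. Columns are X1, X2, X3, X4, X5; row i has aⱼ where attribute j ∈ Ti, else bᵢⱼ.
Initial tableau (one row per fragment):
  row 1: a1 b12 a3 b14 a5
  row 2: a1 a2 a3 a4 b25
  row 3: a1 a2 b33 a4 a5
  row 4: a1 b42 a3 b44 b45
Rows 2 and 3 agree on X2; apply X2→X5 and equate their X5 entries.
Rows 2 and 3 agree on X4; apply X4→X3 and equate their X3 entries.
Rows 1 and 2 agree on X1; apply X1→X2 and equate their X2 entries.
Rows 1 and 4 agree on X1; apply X1→X2 and equate their X2 entries.
Rows 1 and 4 agree on X2; apply X2→X5 and equate their X5 entries.
Row 2 is now all distinguished symbols — the join is lossless.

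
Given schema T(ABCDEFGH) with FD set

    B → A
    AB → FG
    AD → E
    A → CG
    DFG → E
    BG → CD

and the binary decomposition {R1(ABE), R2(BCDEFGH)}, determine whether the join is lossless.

Yes

Common attributes: R1 ∩ R2 = {BE}.
Closure of {BE}: B → A applies, adding A; AB → FG applies, adding FG; A → CG applies, adding C; BG → CD applies, adding D. So (BE)⁺ = {ABCDEFG}.
This closure contains every attribute of R1, so R1 ∩ R2 → R1. The join is lossless.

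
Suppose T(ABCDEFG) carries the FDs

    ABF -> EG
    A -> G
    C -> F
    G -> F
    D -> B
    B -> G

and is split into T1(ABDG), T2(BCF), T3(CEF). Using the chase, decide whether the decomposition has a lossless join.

Chase test. Columns are ABCDEFG; row i has aⱼ where attribute j ∈ Ti, else bᵢⱼ.
Initial tableau (one row per fragment):
  row 1: a1 a2 b13 a4 b15 b16 a7
  row 2: b21 a2 a3 b24 b25 a6 b27
  row 3: b31 b32 a3 b34 a5 a6 b37
Rows 1 and 2 agree on B; apply B→G and equate their G entries.
Rows 1 and 2 agree on G; apply G→F and equate their F entries.
No row becomes fully distinguished — the join is lossy.

No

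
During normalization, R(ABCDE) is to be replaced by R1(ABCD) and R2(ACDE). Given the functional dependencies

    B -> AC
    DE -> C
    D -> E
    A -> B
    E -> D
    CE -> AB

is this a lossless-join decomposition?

Yes

Common attributes: R1 ∩ R2 = {ACD}.
Closure of {ACD}: D → E applies, adding E; A → B applies, adding B. So (ACD)⁺ = {ABCDE}.
This closure contains every attribute of R1, so R1 ∩ R2 → R1. The join is lossless.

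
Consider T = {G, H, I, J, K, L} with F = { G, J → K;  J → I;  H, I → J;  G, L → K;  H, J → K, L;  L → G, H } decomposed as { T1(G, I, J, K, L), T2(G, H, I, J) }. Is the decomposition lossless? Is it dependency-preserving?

lossy and not dependency-preserving

Lossless test: (G, I, J)⁺ = {G, I, J, K}, which is a superkey of neither fragment — lossy.
Dependency preservation: the restricted closure of {H, J} across the fragments never reaches {K, L}, so H, J → K, L cannot be enforced without a join — not preserved.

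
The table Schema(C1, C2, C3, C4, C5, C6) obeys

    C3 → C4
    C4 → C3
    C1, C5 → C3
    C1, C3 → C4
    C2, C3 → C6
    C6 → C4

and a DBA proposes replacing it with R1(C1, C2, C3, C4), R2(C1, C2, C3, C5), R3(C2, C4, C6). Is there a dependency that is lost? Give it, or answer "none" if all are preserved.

none

C3 → C4 lies within R1.
C4 → C3 lies within R1.
C1, C5 → C3 lies within R2.
C1, C3 → C4 lies within R1.
C2, C3 → C6: restricted closure across fragments reaches C6.
C6 → C4 lies within R3.
Every dependency is enforceable on the fragments, so the decomposition is dependency-preserving.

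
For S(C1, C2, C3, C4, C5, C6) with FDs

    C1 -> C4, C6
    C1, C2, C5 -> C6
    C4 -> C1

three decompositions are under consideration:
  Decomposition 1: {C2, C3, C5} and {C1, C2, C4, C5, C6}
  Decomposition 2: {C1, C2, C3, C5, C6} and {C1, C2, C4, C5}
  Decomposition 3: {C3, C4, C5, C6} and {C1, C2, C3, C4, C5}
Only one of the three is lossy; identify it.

Decomposition 1: common = {C2, C5}, closure = {C2, C5} → lossy.
Decomposition 2: common = {C1, C2, C5}, closure = {C1, C2, C4, C5, C6} → lossless.
Decomposition 3: common = {C3, C4, C5}, closure = {C1, C3, C4, C5, C6} → lossless.

Decomposition 1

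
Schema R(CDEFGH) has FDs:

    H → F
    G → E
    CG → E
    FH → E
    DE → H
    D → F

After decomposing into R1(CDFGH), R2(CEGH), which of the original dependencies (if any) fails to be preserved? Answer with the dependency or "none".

DE → H

Check DE → H: no single fragment contains all of {DEH}, and the restricted closure of {DE} across the fragments never reaches {H}.
H → F is preserved.
G → E is preserved.
CG → E is preserved.
FH → E is preserved.
D → F is preserved.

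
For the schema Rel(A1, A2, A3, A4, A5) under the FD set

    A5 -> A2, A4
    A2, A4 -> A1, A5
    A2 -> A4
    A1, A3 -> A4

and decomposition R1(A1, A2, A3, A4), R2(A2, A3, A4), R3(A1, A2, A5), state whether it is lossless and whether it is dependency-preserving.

Lossless test (chase): Rows 1 and 2 agree on A2, A4; apply A2, A4→A1, A5 and equate their A1, A5 entries. Rows 1 and 3 agree on A2; apply A2→A4 and equate their A4 entries. Rows 1 and 3 agree on A2, A4; apply A2, A4→A1, A5 and equate their A1, A5 entries. Row 1 is now all distinguished symbols — the join is lossless.
Dependency preservation: A5 → A2, A4; A2, A4 → A1, A5 are not contained in any single fragment, but the restricted closure of each left-hand side across the fragments still reaches the right-hand side; the remaining FDs each lie inside some fragment. All dependencies are preserved.

lossless and dependency-preserving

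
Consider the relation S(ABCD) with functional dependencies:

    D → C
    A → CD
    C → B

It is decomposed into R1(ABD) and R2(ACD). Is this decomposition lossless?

Yes

Common attributes: R1 ∩ R2 = {AD}.
Closure of {AD}: D → C applies, adding C; C → B applies, adding B. So (AD)⁺ = {ABCD}.
This closure contains every attribute of R1, so R1 ∩ R2 → R1. The join is lossless.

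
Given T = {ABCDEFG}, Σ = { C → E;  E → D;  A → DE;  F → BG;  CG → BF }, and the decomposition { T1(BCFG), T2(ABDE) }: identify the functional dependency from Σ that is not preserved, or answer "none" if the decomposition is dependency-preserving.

Check C → E: no single fragment contains all of {CE}, and the restricted closure of {C} across the fragments never reaches {E}.
E → D is preserved.
A → DE is preserved.
F → BG is preserved.
CG → BF is preserved.

C → E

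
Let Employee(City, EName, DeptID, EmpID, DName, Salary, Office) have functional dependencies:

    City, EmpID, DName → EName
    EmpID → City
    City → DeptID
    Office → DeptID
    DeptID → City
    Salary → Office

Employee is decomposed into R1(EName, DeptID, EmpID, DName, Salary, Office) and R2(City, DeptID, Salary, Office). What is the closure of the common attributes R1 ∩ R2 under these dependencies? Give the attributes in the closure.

City, DeptID, Salary, Office

R1 ∩ R2 = {DeptID, Salary, Office}.
DeptID → City applies, adding City
Closure: {City, DeptID, Salary, Office}.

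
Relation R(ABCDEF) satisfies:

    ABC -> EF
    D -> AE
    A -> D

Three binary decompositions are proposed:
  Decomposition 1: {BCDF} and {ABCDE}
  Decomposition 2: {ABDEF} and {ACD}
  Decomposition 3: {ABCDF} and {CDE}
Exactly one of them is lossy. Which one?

Decomposition 2

Decomposition 1: common = {BCD}, closure = {ABCDEF} → lossless.
Decomposition 2: common = {AD}, closure = {ADE} → lossy.
Decomposition 3: common = {CD}, closure = {ACDE} → lossless.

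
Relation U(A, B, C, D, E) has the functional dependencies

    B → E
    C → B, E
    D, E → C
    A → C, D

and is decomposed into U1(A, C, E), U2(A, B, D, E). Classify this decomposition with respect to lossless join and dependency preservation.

Lossless test: (A, E)⁺ = {A, B, C, D, E}, which contains all of one fragment — lossless.
Dependency preservation: the restricted closure of {C} across the fragments never reaches {B, E}, so C → B, E cannot be enforced without a join — not preserved.

lossless but not dependency-preserving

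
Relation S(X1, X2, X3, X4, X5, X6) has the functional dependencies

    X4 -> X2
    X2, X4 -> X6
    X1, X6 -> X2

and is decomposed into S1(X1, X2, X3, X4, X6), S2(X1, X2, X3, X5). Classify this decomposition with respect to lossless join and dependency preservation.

Lossless test: (X1, X2, X3)⁺ = {X1, X2, X3}, which is a superkey of neither fragment — lossy.
Dependency preservation: every FD's attributes lie within a single fragment, so each can be enforced locally — preserved.

lossy but dependency-preserving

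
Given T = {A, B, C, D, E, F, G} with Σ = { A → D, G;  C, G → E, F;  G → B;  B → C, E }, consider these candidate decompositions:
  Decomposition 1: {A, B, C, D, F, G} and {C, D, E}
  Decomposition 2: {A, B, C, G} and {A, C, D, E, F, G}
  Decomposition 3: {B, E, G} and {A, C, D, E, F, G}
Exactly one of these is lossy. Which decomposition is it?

Decomposition 1

Decomposition 1: common = {C, D}, closure = {C, D} → lossy.
Decomposition 2: common = {A, C, G}, closure = {A, B, C, D, E, F, G} → lossless.
Decomposition 3: common = {E, G}, closure = {B, C, E, F, G} → lossless.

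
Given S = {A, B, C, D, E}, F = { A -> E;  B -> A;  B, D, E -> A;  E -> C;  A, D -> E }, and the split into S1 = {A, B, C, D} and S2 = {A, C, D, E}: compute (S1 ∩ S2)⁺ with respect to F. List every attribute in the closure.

A, C, D, E

S1 ∩ S2 = {A, C, D}.
A → E applies, adding E
Closure: {A, C, D, E}.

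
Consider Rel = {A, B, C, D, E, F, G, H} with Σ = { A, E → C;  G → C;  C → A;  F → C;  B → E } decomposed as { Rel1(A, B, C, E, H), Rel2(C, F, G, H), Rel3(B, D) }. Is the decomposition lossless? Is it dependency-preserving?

lossy but dependency-preserving

Lossless test (chase): Rows 1 and 2 agree on C; apply C→A and equate their A entries. Rows 1 and 3 agree on B; apply B→E and equate their E entries. No row becomes fully distinguished — the join is lossy.
Dependency preservation: every FD's attributes lie within a single fragment, so each can be enforced locally — preserved.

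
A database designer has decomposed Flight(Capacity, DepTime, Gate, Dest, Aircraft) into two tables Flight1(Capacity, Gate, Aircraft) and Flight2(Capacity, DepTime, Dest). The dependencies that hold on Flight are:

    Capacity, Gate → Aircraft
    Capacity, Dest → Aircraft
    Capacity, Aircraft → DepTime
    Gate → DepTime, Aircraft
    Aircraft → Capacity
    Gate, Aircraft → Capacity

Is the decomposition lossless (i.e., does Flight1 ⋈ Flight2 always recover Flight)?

Common attributes: Flight1 ∩ Flight2 = {Capacity}.
No dependency enlarges {Capacity}, so (Capacity)⁺ = {Capacity}.
The closure contains neither all of Flight1 = {Capacity, Gate, Aircraft} nor all of Flight2 = {Capacity, DepTime, Dest}, so the common attributes are not a superkey of either fragment. The join is lossy.

No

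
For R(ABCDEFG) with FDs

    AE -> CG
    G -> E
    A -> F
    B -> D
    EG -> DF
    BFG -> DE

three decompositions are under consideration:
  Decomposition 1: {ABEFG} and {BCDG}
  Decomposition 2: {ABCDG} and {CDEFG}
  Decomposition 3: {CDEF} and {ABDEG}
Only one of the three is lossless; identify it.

Decomposition 2

Decomposition 1: common = {BG}, closure = {BDEFG} → lossy.
Decomposition 2: common = {CDG}, closure = {CDEFG} → lossless.
Decomposition 3: common = {DE}, closure = {DE} → lossy.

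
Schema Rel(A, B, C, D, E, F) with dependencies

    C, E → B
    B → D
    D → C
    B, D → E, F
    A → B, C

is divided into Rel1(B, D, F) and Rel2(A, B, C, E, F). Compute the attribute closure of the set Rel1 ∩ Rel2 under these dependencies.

Rel1 ∩ Rel2 = {B, F}.
B → D applies, adding D
D → C applies, adding C
B, D → E, F applies, adding E
Closure: {B, C, D, E, F}.

B, C, D, E, F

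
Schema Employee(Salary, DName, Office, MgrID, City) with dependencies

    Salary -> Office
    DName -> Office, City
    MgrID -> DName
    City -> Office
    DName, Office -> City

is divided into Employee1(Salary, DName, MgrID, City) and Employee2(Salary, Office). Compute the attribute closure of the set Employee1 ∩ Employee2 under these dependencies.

Employee1 ∩ Employee2 = {Salary}.
Salary → Office applies, adding Office
Closure: {Salary, Office}.

Salary, Office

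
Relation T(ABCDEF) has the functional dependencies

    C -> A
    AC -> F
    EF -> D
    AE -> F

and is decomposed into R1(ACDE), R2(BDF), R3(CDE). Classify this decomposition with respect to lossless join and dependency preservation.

Lossless test (chase): Rows 1 and 3 agree on C; apply C→A and equate their A entries. Rows 1 and 3 agree on AC; apply AC→F and equate their F entries. No row becomes fully distinguished — the join is lossy.
Dependency preservation: the restricted closure of {AC} across the fragments never reaches {F}, so AC → F cannot be enforced without a join — not preserved.

lossy and not dependency-preserving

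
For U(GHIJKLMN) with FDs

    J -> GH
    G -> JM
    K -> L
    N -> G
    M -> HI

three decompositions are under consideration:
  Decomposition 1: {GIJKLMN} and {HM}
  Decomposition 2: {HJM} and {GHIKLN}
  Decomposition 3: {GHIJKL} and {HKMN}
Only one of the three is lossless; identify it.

Decomposition 1

Decomposition 1: common = {M}, closure = {HIM} → lossless.
Decomposition 2: common = {H}, closure = {H} → lossy.
Decomposition 3: common = {HK}, closure = {HKL} → lossy.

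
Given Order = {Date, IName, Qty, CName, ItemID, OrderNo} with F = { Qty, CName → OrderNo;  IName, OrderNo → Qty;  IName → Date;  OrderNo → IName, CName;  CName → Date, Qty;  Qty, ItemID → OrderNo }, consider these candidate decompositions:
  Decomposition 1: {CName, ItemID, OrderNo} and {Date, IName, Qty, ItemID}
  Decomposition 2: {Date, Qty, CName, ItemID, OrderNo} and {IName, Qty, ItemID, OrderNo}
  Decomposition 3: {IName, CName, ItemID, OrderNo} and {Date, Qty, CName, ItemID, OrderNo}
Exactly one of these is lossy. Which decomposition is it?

Decomposition 1

Decomposition 1: common = {ItemID}, closure = {ItemID} → lossy.
Decomposition 2: common = {Qty, ItemID, OrderNo}, closure = {Date, IName, Qty, CName, ItemID, OrderNo} → lossless.
Decomposition 3: common = {CName, ItemID, OrderNo}, closure = {Date, IName, Qty, CName, ItemID, OrderNo} → lossless.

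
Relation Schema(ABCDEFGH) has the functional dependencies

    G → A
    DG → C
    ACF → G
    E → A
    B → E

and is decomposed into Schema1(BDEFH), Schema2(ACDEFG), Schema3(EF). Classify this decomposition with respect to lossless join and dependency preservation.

Lossless test (chase): Rows 1 and 2 agree on E; apply E→A and equate their A entries. Rows 1 and 3 agree on E; apply E→A and equate their A entries. No row becomes fully distinguished — the join is lossy.
Dependency preservation: every FD's attributes lie within a single fragment, so each can be enforced locally — preserved.

lossy but dependency-preserving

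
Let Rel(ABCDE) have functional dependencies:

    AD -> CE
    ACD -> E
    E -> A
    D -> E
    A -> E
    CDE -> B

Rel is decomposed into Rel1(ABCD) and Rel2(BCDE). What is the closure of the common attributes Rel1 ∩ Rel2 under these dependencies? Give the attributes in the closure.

Rel1 ∩ Rel2 = {BCD}.
D → E applies, adding E
E → A applies, adding A
Closure: {ABCDE}.

ABCDE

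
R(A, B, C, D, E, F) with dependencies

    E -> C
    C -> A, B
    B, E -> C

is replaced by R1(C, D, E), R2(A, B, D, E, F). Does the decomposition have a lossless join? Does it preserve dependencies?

lossless but not dependency-preserving

Lossless test: (D, E)⁺ = {A, B, C, D, E}, which contains all of one fragment — lossless.
Dependency preservation: the restricted closure of {C} across the fragments never reaches {A, B}, so C → A, B cannot be enforced without a join — not preserved.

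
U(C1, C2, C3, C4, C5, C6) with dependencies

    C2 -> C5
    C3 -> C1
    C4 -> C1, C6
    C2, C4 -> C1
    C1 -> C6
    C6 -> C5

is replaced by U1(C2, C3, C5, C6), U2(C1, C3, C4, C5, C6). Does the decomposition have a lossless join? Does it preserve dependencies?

lossy but dependency-preserving

Lossless test: (C3, C5, C6)⁺ = {C1, C3, C5, C6}, which is a superkey of neither fragment — lossy.
Dependency preservation: C2, C4 → C1 is not contained in any single fragment, but the restricted closure of its left-hand side across the fragments still reaches the right-hand side; the remaining FDs each lie inside some fragment. All dependencies are preserved.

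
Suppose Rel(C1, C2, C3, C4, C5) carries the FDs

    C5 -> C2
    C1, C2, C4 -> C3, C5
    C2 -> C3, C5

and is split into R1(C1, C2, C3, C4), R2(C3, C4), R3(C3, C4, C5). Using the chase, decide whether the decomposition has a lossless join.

No

Chase test. Columns are C1, C2, C3, C4, C5; row i has aⱼ where attribute j ∈ Ri, else bᵢⱼ.
Initial tableau (one row per fragment):
  row 1: a1 a2 a3 a4 b15
  row 2: b21 b22 a3 a4 b25
  row 3: b31 b32 a3 a4 a5
No row becomes fully distinguished — the join is lossy.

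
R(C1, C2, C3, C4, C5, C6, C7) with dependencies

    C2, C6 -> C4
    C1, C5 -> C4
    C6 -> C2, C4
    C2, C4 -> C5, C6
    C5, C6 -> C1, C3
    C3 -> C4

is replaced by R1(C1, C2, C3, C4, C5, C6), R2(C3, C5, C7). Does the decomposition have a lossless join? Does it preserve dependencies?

Lossless test: (C3, C5)⁺ = {C3, C4, C5}, which is a superkey of neither fragment — lossy.
Dependency preservation: every FD's attributes lie within a single fragment, so each can be enforced locally — preserved.

lossy but dependency-preserving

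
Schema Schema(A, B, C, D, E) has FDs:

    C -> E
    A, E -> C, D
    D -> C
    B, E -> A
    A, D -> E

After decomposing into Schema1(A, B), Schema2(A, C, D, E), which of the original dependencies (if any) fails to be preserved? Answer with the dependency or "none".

Check B, E → A: no single fragment contains all of {A, B, E}, and the restricted closure of {B, E} across the fragments never reaches {A}.
C → E is preserved.
A, E → C, D is preserved.
D → C is preserved.
A, D → E is preserved.

B, E -> A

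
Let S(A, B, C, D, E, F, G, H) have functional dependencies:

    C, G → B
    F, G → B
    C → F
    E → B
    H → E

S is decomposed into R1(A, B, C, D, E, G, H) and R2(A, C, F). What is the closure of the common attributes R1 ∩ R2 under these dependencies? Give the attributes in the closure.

R1 ∩ R2 = {A, C}.
C → F applies, adding F
Closure: {A, C, F}.

A, C, F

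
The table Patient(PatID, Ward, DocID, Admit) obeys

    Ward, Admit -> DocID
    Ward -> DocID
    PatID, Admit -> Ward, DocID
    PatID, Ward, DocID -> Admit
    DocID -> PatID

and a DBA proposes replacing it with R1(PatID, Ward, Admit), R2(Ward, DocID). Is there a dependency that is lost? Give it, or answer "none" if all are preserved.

Check DocID → PatID: no single fragment contains all of {PatID, DocID}, and the restricted closure of {DocID} across the fragments never reaches {PatID}.
Ward, Admit → DocID is preserved.
Ward → DocID is preserved.
PatID, Admit → Ward, DocID is preserved.
PatID, Ward, DocID → Admit is preserved.

DocID -> PatID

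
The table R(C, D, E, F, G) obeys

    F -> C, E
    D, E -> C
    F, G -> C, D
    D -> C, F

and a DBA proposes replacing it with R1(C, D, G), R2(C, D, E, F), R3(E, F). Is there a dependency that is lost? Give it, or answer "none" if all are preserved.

F, G -> C, D

Check F, G → C, D: no single fragment contains all of {C, D, F, G}, and the restricted closure of {F, G} across the fragments never reaches {C, D}.
F → C, E is preserved.
D, E → C is preserved.
D → C, F is preserved.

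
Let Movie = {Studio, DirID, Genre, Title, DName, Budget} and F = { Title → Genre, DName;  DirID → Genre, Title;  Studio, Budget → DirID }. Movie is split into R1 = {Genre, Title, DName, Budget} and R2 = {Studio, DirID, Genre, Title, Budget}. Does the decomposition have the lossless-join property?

Yes

Common attributes: R1 ∩ R2 = {Genre, Title, Budget}.
Closure of {Genre, Title, Budget}: Title → Genre, DName applies, adding DName. So (Genre, Title, Budget)⁺ = {Genre, Title, DName, Budget}.
This closure contains every attribute of R1, so R1 ∩ R2 → R1. The join is lossless.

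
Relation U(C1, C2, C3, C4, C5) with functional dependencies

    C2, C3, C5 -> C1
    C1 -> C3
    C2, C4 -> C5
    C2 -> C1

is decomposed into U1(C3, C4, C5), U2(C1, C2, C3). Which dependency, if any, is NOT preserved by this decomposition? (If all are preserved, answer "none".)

C2, C4 -> C5

Check C2, C4 → C5: no single fragment contains all of {C2, C4, C5}, and the restricted closure of {C2, C4} across the fragments never reaches {C5}.
C2, C3, C5 → C1 is preserved.
C1 → C3 is preserved.
C2 → C1 is preserved.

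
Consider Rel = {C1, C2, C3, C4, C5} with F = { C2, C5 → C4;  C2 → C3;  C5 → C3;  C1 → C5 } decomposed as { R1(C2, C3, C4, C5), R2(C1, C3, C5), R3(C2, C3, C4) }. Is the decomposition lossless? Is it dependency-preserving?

lossy but dependency-preserving

Lossless test (chase): applying each FD to every pair of rows produces no changes in the tableau, so no row becomes fully distinguished — the join is lossy.
Dependency preservation: every FD's attributes lie within a single fragment, so each can be enforced locally — preserved.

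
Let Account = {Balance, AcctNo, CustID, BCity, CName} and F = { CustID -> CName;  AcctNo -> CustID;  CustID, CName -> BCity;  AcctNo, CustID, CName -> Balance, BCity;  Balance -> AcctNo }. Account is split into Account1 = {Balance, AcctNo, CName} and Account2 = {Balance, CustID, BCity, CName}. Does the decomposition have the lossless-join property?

Common attributes: Account1 ∩ Account2 = {Balance, CName}.
Closure of {Balance, CName}: Balance → AcctNo applies, adding AcctNo; AcctNo → CustID applies, adding CustID; CustID, CName → BCity applies, adding BCity. So (Balance, CName)⁺ = {Balance, AcctNo, CustID, BCity, CName}.
This closure contains every attribute of Account1, so Account1 ∩ Account2 → Account1. The join is lossless.

Yes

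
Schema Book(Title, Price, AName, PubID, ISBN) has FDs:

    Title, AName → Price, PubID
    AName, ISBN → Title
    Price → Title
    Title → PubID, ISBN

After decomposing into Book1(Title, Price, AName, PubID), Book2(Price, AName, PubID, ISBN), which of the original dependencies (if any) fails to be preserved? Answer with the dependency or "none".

Check Title → PubID, ISBN: no single fragment contains all of {Title, PubID, ISBN}, and the restricted closure of {Title} across the fragments never reaches {PubID, ISBN}.
Title, AName → Price, PubID is preserved.
AName, ISBN → Title is preserved.
Price → Title is preserved.

Title → PubID, ISBN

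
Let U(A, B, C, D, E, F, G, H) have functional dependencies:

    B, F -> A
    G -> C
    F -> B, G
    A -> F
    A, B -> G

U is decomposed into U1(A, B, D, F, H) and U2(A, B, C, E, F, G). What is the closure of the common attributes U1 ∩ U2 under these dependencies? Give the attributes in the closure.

U1 ∩ U2 = {A, B, F}.
F → B, G applies, adding G
G → C applies, adding C
Closure: {A, B, C, F, G}.

A, B, C, F, G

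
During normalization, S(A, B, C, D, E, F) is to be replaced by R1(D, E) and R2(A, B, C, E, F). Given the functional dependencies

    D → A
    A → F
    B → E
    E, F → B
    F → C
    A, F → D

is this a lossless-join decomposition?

No

Common attributes: R1 ∩ R2 = {E}.
No dependency enlarges {E}, so (E)⁺ = {E}.
The closure contains neither all of R1 = {D, E} nor all of R2 = {A, B, C, E, F}, so the common attributes are not a superkey of either fragment. The join is lossy.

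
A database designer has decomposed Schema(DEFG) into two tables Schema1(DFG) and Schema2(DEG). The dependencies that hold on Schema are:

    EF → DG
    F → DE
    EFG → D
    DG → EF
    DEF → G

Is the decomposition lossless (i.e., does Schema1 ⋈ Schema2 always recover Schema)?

Common attributes: Schema1 ∩ Schema2 = {DG}.
Closure of {DG}: DG → EF applies, adding EF. So (DG)⁺ = {DEFG}.
This closure contains every attribute of Schema1, so Schema1 ∩ Schema2 → Schema1. The join is lossless.

Yes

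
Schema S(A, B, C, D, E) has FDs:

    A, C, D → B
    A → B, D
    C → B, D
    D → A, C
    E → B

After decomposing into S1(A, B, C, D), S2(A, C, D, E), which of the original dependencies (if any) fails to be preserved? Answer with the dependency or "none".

E → B

Check E → B: no single fragment contains all of {B, E}, and the restricted closure of {E} across the fragments never reaches {B}.
A, C, D → B is preserved.
A → B, D is preserved.
C → B, D is preserved.
D → A, C is preserved.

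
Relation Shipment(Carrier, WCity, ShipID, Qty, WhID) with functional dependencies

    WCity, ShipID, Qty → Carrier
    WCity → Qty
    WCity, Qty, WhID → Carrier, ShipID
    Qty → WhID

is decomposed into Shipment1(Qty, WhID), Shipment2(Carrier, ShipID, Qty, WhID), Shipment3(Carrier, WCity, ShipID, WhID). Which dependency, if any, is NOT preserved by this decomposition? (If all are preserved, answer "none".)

WCity → Qty

Check WCity → Qty: no single fragment contains all of {WCity, Qty}, and the restricted closure of {WCity} across the fragments never reaches {Qty}.
WCity, ShipID, Qty → Carrier is preserved.
WCity, Qty, WhID → Carrier, ShipID is preserved.
Qty → WhID is preserved.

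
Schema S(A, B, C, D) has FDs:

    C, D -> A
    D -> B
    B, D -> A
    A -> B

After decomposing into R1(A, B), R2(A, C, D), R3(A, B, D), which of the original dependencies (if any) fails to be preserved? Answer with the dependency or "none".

none

C, D → A lies within R2.
D → B lies within R3.
B, D → A lies within R3.
A → B lies within R1.
Every dependency is enforceable on the fragments, so the decomposition is dependency-preserving.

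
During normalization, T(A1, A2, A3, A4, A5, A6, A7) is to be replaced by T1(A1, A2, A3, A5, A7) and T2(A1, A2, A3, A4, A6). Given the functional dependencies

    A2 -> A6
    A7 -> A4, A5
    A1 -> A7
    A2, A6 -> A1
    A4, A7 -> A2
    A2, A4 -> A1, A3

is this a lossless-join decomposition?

Yes

Common attributes: T1 ∩ T2 = {A1, A2, A3}.
Closure of {A1, A2, A3}: A2 → A6 applies, adding A6; A1 → A7 applies, adding A7; A7 → A4, A5 applies, adding A4, A5. So (A1, A2, A3)⁺ = {A1, A2, A3, A4, A5, A6, A7}.
This closure contains every attribute of T1, so T1 ∩ T2 → T1. The join is lossless.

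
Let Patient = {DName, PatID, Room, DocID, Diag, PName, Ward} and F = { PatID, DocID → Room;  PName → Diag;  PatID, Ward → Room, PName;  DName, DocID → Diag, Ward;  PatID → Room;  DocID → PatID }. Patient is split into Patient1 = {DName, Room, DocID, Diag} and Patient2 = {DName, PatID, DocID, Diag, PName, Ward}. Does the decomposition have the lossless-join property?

Yes

Common attributes: Patient1 ∩ Patient2 = {DName, DocID, Diag}.
Closure of {DName, DocID, Diag}: DName, DocID → Diag, Ward applies, adding Ward; DocID → PatID applies, adding PatID; PatID, DocID → Room applies, adding Room; PatID, Ward → Room, PName applies, adding PName. So (DName, DocID, Diag)⁺ = {DName, PatID, Room, DocID, Diag, PName, Ward}.
This closure contains every attribute of Patient1, so Patient1 ∩ Patient2 → Patient1. The join is lossless.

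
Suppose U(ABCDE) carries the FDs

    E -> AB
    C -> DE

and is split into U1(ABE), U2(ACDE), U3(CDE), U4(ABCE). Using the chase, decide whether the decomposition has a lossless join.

Yes

Chase test. Columns are ABCDE; row i has aⱼ where attribute j ∈ Ui, else bᵢⱼ.
Initial tableau (one row per fragment):
  row 1: a1 a2 b13 b14 a5
  row 2: a1 b22 a3 a4 a5
  row 3: b31 b32 a3 a4 a5
  row 4: a1 a2 a3 b44 a5
Rows 1 and 2 agree on E; apply E→AB and equate their AB entries.
Rows 1 and 3 agree on E; apply E→AB and equate their AB entries.
Rows 2 and 4 agree on C; apply C→DE and equate their DE entries.
Row 2 is now all distinguished symbols — the join is lossless.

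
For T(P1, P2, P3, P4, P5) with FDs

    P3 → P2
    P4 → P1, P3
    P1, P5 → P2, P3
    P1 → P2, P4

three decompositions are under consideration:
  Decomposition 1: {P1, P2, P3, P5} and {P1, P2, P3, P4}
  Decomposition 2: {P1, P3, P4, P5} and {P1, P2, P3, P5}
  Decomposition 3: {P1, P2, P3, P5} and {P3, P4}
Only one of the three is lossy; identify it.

Decomposition 1: common = {P1, P2, P3}, closure = {P1, P2, P3, P4} → lossless.
Decomposition 2: common = {P1, P3, P5}, closure = {P1, P2, P3, P4, P5} → lossless.
Decomposition 3: common = {P3}, closure = {P2, P3} → lossy.

Decomposition 3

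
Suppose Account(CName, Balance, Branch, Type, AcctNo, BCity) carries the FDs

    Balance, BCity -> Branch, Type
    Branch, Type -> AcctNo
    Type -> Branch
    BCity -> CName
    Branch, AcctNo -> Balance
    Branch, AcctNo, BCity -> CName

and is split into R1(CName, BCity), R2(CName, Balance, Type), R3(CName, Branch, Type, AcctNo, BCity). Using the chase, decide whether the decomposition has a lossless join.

Yes

Chase test. Columns are CName, Balance, Branch, Type, AcctNo, BCity; row i has aⱼ where attribute j ∈ Ri, else bᵢⱼ.
Initial tableau (one row per fragment):
  row 1: a1 b12 b13 b14 b15 a6
  row 2: a1 a2 b23 a4 b25 b26
  row 3: a1 b32 a3 a4 a5 a6
Rows 2 and 3 agree on Type; apply Type→Branch and equate their Branch entries.
Rows 2 and 3 agree on Branch, Type; apply Branch, Type→AcctNo and equate their AcctNo entries.
Rows 2 and 3 agree on Branch, AcctNo; apply Branch, AcctNo→Balance and equate their Balance entries.
Row 3 is now all distinguished symbols — the join is lossless.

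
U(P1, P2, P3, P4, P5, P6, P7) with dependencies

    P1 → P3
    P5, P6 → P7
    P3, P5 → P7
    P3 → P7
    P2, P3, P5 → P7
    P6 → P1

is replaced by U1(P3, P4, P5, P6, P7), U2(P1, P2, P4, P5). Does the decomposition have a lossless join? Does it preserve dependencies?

lossy and not dependency-preserving

Lossless test: (P4, P5)⁺ = {P4, P5}, which is a superkey of neither fragment — lossy.
Dependency preservation: the restricted closure of {P1} across the fragments never reaches {P3}, so P1 → P3 cannot be enforced without a join — not preserved.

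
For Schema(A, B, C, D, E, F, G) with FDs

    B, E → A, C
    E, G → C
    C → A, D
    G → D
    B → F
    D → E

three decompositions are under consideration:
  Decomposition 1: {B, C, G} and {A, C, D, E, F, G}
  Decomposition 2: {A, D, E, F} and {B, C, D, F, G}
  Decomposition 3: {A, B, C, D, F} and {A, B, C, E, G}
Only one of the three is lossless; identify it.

Decomposition 1: common = {C, G}, closure = {A, C, D, E, G} → lossy.
Decomposition 2: common = {D, F}, closure = {D, E, F} → lossy.
Decomposition 3: common = {A, B, C}, closure = {A, B, C, D, E, F} → lossless.

Decomposition 3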